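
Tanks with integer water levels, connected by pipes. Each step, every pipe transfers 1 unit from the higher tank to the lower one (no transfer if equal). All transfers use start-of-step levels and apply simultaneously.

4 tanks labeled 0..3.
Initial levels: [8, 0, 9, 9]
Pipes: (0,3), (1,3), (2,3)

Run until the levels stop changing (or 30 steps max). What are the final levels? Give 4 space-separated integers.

Step 1: flows [3->0,3->1,2=3] -> levels [9 1 9 7]
Step 2: flows [0->3,3->1,2->3] -> levels [8 2 8 8]
Step 3: flows [0=3,3->1,2=3] -> levels [8 3 8 7]
Step 4: flows [0->3,3->1,2->3] -> levels [7 4 7 8]
Step 5: flows [3->0,3->1,3->2] -> levels [8 5 8 5]
Step 6: flows [0->3,1=3,2->3] -> levels [7 5 7 7]
Step 7: flows [0=3,3->1,2=3] -> levels [7 6 7 6]
Step 8: flows [0->3,1=3,2->3] -> levels [6 6 6 8]
Step 9: flows [3->0,3->1,3->2] -> levels [7 7 7 5]
Step 10: flows [0->3,1->3,2->3] -> levels [6 6 6 8]
  -> period-2 cycle: step 10 state = step 8 state; never stabilizes
  -> state at step 30: (30-8) mod 2 = 0, same as step 8 -> [6 6 6 8]

Answer: 6 6 6 8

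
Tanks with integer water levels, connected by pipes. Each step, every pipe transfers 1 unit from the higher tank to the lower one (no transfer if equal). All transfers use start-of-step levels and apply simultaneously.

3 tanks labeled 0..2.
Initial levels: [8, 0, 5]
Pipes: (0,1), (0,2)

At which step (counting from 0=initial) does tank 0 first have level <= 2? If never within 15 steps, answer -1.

Step 1: flows [0->1,0->2] -> levels [6 1 6]
Step 2: flows [0->1,0=2] -> levels [5 2 6]
Step 3: flows [0->1,2->0] -> levels [5 3 5]
Step 4: flows [0->1,0=2] -> levels [4 4 5]
Step 5: flows [0=1,2->0] -> levels [5 4 4]
Step 6: flows [0->1,0->2] -> levels [3 5 5]
Step 7: flows [1->0,2->0] -> levels [5 4 4]
  -> period-2 cycle (repeats step 5); tank 0 never drops to <=2
Tank 0 never reaches <=2 within 15 steps

Answer: -1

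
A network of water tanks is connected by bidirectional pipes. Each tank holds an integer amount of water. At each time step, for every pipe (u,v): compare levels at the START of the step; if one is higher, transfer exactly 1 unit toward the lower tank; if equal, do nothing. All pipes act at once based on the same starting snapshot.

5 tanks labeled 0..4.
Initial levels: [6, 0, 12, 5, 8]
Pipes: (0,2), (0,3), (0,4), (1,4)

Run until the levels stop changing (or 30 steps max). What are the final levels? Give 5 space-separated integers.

Step 1: flows [2->0,0->3,4->0,4->1] -> levels [7 1 11 6 6]
Step 2: flows [2->0,0->3,0->4,4->1] -> levels [6 2 10 7 6]
Step 3: flows [2->0,3->0,0=4,4->1] -> levels [8 3 9 6 5]
Step 4: flows [2->0,0->3,0->4,4->1] -> levels [7 4 8 7 5]
Step 5: flows [2->0,0=3,0->4,4->1] -> levels [7 5 7 7 5]
Step 6: flows [0=2,0=3,0->4,1=4] -> levels [6 5 7 7 6]
Step 7: flows [2->0,3->0,0=4,4->1] -> levels [8 6 6 6 5]
Step 8: flows [0->2,0->3,0->4,1->4] -> levels [5 5 7 7 7]
Step 9: flows [2->0,3->0,4->0,4->1] -> levels [8 6 6 6 5]
  -> period-2 cycle: step 9 state = step 7 state; never stabilizes
  -> state at step 30: (30-7) mod 2 = 1, same as step 8 -> [5 5 7 7 7]

Answer: 5 5 7 7 7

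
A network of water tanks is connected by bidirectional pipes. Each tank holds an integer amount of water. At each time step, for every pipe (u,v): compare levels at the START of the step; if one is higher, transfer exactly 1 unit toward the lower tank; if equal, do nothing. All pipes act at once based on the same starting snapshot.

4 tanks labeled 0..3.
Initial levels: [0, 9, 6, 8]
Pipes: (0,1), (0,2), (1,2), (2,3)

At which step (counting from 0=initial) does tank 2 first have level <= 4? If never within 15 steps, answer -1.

Answer: 6

Derivation:
Step 1: flows [1->0,2->0,1->2,3->2] -> levels [2 7 7 7]
Step 2: flows [1->0,2->0,1=2,2=3] -> levels [4 6 6 7]
Step 3: flows [1->0,2->0,1=2,3->2] -> levels [6 5 6 6]
Step 4: flows [0->1,0=2,2->1,2=3] -> levels [5 7 5 6]
Step 5: flows [1->0,0=2,1->2,3->2] -> levels [6 5 7 5]
Step 6: flows [0->1,2->0,2->1,2->3] -> levels [6 7 4 6]
Tank 2 first reaches <=4 at step 6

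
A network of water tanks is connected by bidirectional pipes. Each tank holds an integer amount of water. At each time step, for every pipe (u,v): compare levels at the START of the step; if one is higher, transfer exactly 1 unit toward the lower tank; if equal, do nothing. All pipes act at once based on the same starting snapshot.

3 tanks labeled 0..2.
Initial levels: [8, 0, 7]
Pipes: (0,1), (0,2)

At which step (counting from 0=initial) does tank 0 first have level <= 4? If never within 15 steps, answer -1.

Step 1: flows [0->1,0->2] -> levels [6 1 8]
Step 2: flows [0->1,2->0] -> levels [6 2 7]
Step 3: flows [0->1,2->0] -> levels [6 3 6]
Step 4: flows [0->1,0=2] -> levels [5 4 6]
Step 5: flows [0->1,2->0] -> levels [5 5 5]
Step 6: flows [0=1,0=2] -> levels [5 5 5]
  -> stable; tank 0 stays at 5 > 4
Tank 0 never reaches <=4 within 15 steps

Answer: -1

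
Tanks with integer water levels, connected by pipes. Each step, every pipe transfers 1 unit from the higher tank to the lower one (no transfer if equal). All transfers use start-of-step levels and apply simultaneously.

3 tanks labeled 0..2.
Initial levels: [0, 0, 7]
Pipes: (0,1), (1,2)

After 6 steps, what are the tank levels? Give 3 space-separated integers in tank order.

Step 1: flows [0=1,2->1] -> levels [0 1 6]
Step 2: flows [1->0,2->1] -> levels [1 1 5]
Step 3: flows [0=1,2->1] -> levels [1 2 4]
Step 4: flows [1->0,2->1] -> levels [2 2 3]
Step 5: flows [0=1,2->1] -> levels [2 3 2]
Step 6: flows [1->0,1->2] -> levels [3 1 3]

Answer: 3 1 3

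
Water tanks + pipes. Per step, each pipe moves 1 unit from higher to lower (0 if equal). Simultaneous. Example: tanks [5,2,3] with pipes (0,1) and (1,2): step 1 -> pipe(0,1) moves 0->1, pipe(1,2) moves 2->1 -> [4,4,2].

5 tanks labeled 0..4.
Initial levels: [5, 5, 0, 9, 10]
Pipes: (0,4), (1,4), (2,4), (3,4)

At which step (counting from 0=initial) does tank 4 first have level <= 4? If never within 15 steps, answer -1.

Step 1: flows [4->0,4->1,4->2,4->3] -> levels [6 6 1 10 6]
Step 2: flows [0=4,1=4,4->2,3->4] -> levels [6 6 2 9 6]
Step 3: flows [0=4,1=4,4->2,3->4] -> levels [6 6 3 8 6]
Step 4: flows [0=4,1=4,4->2,3->4] -> levels [6 6 4 7 6]
Step 5: flows [0=4,1=4,4->2,3->4] -> levels [6 6 5 6 6]
Step 6: flows [0=4,1=4,4->2,3=4] -> levels [6 6 6 6 5]
Step 7: flows [0->4,1->4,2->4,3->4] -> levels [5 5 5 5 9]
Step 8: flows [4->0,4->1,4->2,4->3] -> levels [6 6 6 6 5]
  -> period-2 cycle (repeats step 6); tank 4 never drops to <=4
Tank 4 never reaches <=4 within 15 steps

Answer: -1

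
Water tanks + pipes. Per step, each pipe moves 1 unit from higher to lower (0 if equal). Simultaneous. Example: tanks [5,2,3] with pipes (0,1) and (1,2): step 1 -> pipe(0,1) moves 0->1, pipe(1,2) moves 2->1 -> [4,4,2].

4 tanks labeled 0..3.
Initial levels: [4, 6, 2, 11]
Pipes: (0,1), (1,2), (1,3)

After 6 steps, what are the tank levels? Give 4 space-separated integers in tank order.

Answer: 5 8 5 5

Derivation:
Step 1: flows [1->0,1->2,3->1] -> levels [5 5 3 10]
Step 2: flows [0=1,1->2,3->1] -> levels [5 5 4 9]
Step 3: flows [0=1,1->2,3->1] -> levels [5 5 5 8]
Step 4: flows [0=1,1=2,3->1] -> levels [5 6 5 7]
Step 5: flows [1->0,1->2,3->1] -> levels [6 5 6 6]
Step 6: flows [0->1,2->1,3->1] -> levels [5 8 5 5]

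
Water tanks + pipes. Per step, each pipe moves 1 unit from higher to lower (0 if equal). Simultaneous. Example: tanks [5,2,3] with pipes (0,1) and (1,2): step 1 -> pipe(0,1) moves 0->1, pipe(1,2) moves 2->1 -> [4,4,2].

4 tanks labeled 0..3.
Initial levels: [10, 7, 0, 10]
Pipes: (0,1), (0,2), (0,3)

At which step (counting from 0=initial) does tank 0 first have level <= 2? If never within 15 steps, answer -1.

Answer: -1

Derivation:
Step 1: flows [0->1,0->2,0=3] -> levels [8 8 1 10]
Step 2: flows [0=1,0->2,3->0] -> levels [8 8 2 9]
Step 3: flows [0=1,0->2,3->0] -> levels [8 8 3 8]
Step 4: flows [0=1,0->2,0=3] -> levels [7 8 4 8]
Step 5: flows [1->0,0->2,3->0] -> levels [8 7 5 7]
Step 6: flows [0->1,0->2,0->3] -> levels [5 8 6 8]
Step 7: flows [1->0,2->0,3->0] -> levels [8 7 5 7]
  -> period-2 cycle (repeats step 5); tank 0 never drops to <=2
Tank 0 never reaches <=2 within 15 steps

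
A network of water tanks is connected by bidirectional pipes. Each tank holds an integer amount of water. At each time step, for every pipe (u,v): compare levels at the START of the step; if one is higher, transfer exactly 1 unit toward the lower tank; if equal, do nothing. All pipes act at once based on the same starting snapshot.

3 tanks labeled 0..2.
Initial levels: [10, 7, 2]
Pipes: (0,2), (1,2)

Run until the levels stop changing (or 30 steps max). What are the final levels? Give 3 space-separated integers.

Step 1: flows [0->2,1->2] -> levels [9 6 4]
Step 2: flows [0->2,1->2] -> levels [8 5 6]
Step 3: flows [0->2,2->1] -> levels [7 6 6]
Step 4: flows [0->2,1=2] -> levels [6 6 7]
Step 5: flows [2->0,2->1] -> levels [7 7 5]
Step 6: flows [0->2,1->2] -> levels [6 6 7]
  -> period-2 cycle: step 6 state = step 4 state; never stabilizes
  -> state at step 30: (30-4) mod 2 = 0, same as step 4 -> [6 6 7]

Answer: 6 6 7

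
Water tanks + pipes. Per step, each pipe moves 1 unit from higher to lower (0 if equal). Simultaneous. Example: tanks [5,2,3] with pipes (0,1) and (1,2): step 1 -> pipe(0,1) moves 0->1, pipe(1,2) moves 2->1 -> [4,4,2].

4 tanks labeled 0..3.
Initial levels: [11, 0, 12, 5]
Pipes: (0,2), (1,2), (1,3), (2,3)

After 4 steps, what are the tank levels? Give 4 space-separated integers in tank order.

Answer: 9 6 6 7

Derivation:
Step 1: flows [2->0,2->1,3->1,2->3] -> levels [12 2 9 5]
Step 2: flows [0->2,2->1,3->1,2->3] -> levels [11 4 8 5]
Step 3: flows [0->2,2->1,3->1,2->3] -> levels [10 6 7 5]
Step 4: flows [0->2,2->1,1->3,2->3] -> levels [9 6 6 7]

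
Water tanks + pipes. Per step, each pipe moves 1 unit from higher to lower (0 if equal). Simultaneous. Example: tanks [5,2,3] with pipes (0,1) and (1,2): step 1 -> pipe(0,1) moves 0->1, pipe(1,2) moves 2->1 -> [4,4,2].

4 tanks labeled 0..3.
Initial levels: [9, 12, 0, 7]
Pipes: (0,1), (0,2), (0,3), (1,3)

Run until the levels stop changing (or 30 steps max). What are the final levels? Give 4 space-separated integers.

Answer: 8 7 6 7

Derivation:
Step 1: flows [1->0,0->2,0->3,1->3] -> levels [8 10 1 9]
Step 2: flows [1->0,0->2,3->0,1->3] -> levels [9 8 2 9]
Step 3: flows [0->1,0->2,0=3,3->1] -> levels [7 10 3 8]
Step 4: flows [1->0,0->2,3->0,1->3] -> levels [8 8 4 8]
Step 5: flows [0=1,0->2,0=3,1=3] -> levels [7 8 5 8]
Step 6: flows [1->0,0->2,3->0,1=3] -> levels [8 7 6 7]
Step 7: flows [0->1,0->2,0->3,1=3] -> levels [5 8 7 8]
Step 8: flows [1->0,2->0,3->0,1=3] -> levels [8 7 6 7]
  -> period-2 cycle: step 8 state = step 6 state; never stabilizes
  -> state at step 30: (30-6) mod 2 = 0, same as step 6 -> [8 7 6 7]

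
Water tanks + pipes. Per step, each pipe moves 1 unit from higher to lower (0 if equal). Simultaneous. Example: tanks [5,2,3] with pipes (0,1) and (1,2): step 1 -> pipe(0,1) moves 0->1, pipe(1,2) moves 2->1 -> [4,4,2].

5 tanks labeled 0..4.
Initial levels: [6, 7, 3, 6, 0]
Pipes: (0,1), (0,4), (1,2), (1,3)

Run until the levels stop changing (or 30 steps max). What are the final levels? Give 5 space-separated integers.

Step 1: flows [1->0,0->4,1->2,1->3] -> levels [6 4 4 7 1]
Step 2: flows [0->1,0->4,1=2,3->1] -> levels [4 6 4 6 2]
Step 3: flows [1->0,0->4,1->2,1=3] -> levels [4 4 5 6 3]
Step 4: flows [0=1,0->4,2->1,3->1] -> levels [3 6 4 5 4]
Step 5: flows [1->0,4->0,1->2,1->3] -> levels [5 3 5 6 3]
Step 6: flows [0->1,0->4,2->1,3->1] -> levels [3 6 4 5 4]
  -> period-2 cycle: step 6 state = step 4 state; never stabilizes
  -> state at step 30: (30-4) mod 2 = 0, same as step 4 -> [3 6 4 5 4]

Answer: 3 6 4 5 4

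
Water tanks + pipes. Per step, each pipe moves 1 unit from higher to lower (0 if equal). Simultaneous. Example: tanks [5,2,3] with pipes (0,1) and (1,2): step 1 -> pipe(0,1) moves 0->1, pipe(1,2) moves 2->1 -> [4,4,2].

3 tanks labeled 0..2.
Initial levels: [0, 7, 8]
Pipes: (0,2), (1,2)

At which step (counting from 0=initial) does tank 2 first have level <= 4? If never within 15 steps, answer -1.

Step 1: flows [2->0,2->1] -> levels [1 8 6]
Step 2: flows [2->0,1->2] -> levels [2 7 6]
Step 3: flows [2->0,1->2] -> levels [3 6 6]
Step 4: flows [2->0,1=2] -> levels [4 6 5]
Step 5: flows [2->0,1->2] -> levels [5 5 5]
Step 6: flows [0=2,1=2] -> levels [5 5 5]
  -> stable; tank 2 stays at 5 > 4
Tank 2 never reaches <=4 within 15 steps

Answer: -1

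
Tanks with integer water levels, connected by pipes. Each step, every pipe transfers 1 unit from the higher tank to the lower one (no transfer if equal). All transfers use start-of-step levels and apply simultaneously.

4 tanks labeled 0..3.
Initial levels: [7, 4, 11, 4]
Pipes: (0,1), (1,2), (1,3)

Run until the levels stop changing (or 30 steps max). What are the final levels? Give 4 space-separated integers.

Answer: 6 8 6 6

Derivation:
Step 1: flows [0->1,2->1,1=3] -> levels [6 6 10 4]
Step 2: flows [0=1,2->1,1->3] -> levels [6 6 9 5]
Step 3: flows [0=1,2->1,1->3] -> levels [6 6 8 6]
Step 4: flows [0=1,2->1,1=3] -> levels [6 7 7 6]
Step 5: flows [1->0,1=2,1->3] -> levels [7 5 7 7]
Step 6: flows [0->1,2->1,3->1] -> levels [6 8 6 6]
Step 7: flows [1->0,1->2,1->3] -> levels [7 5 7 7]
  -> period-2 cycle: step 7 state = step 5 state; never stabilizes
  -> state at step 30: (30-5) mod 2 = 1, same as step 6 -> [6 8 6 6]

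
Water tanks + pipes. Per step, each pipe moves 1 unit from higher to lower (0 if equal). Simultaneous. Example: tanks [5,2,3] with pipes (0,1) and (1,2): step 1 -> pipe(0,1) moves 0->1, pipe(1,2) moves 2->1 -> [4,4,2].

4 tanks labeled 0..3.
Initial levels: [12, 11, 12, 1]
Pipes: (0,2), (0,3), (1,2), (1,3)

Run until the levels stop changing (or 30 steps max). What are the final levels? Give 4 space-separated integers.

Answer: 8 8 11 9

Derivation:
Step 1: flows [0=2,0->3,2->1,1->3] -> levels [11 11 11 3]
Step 2: flows [0=2,0->3,1=2,1->3] -> levels [10 10 11 5]
Step 3: flows [2->0,0->3,2->1,1->3] -> levels [10 10 9 7]
Step 4: flows [0->2,0->3,1->2,1->3] -> levels [8 8 11 9]
Step 5: flows [2->0,3->0,2->1,3->1] -> levels [10 10 9 7]
  -> period-2 cycle: step 5 state = step 3 state; never stabilizes
  -> state at step 30: (30-3) mod 2 = 1, same as step 4 -> [8 8 11 9]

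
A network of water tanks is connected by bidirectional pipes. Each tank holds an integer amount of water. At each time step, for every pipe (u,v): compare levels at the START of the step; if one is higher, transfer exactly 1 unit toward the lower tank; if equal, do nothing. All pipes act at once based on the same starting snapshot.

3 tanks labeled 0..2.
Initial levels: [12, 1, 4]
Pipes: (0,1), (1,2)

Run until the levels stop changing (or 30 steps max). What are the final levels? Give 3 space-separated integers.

Step 1: flows [0->1,2->1] -> levels [11 3 3]
Step 2: flows [0->1,1=2] -> levels [10 4 3]
Step 3: flows [0->1,1->2] -> levels [9 4 4]
Step 4: flows [0->1,1=2] -> levels [8 5 4]
Step 5: flows [0->1,1->2] -> levels [7 5 5]
Step 6: flows [0->1,1=2] -> levels [6 6 5]
Step 7: flows [0=1,1->2] -> levels [6 5 6]
Step 8: flows [0->1,2->1] -> levels [5 7 5]
Step 9: flows [1->0,1->2] -> levels [6 5 6]
  -> period-2 cycle: step 9 state = step 7 state; never stabilizes
  -> state at step 30: (30-7) mod 2 = 1, same as step 8 -> [5 7 5]

Answer: 5 7 5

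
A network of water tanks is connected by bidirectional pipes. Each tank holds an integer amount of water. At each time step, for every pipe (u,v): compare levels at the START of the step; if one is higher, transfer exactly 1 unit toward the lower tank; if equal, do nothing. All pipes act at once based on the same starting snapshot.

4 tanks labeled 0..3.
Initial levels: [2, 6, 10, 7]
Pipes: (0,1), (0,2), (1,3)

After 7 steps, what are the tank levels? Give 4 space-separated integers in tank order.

Answer: 6 7 7 5

Derivation:
Step 1: flows [1->0,2->0,3->1] -> levels [4 6 9 6]
Step 2: flows [1->0,2->0,1=3] -> levels [6 5 8 6]
Step 3: flows [0->1,2->0,3->1] -> levels [6 7 7 5]
Step 4: flows [1->0,2->0,1->3] -> levels [8 5 6 6]
Step 5: flows [0->1,0->2,3->1] -> levels [6 7 7 5]
  -> period-2 cycle: step 5 state = step 3 state
  -> state at step 7: (7-3) mod 2 = 0, same as step 3 -> [6 7 7 5]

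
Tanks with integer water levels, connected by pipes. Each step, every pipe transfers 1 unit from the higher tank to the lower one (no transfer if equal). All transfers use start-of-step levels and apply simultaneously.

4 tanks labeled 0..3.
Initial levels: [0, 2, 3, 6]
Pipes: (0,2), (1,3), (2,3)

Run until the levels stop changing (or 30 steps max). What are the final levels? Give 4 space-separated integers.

Step 1: flows [2->0,3->1,3->2] -> levels [1 3 3 4]
Step 2: flows [2->0,3->1,3->2] -> levels [2 4 3 2]
Step 3: flows [2->0,1->3,2->3] -> levels [3 3 1 4]
Step 4: flows [0->2,3->1,3->2] -> levels [2 4 3 2]
  -> period-2 cycle: step 4 state = step 2 state; never stabilizes
  -> state at step 30: (30-2) mod 2 = 0, same as step 2 -> [2 4 3 2]

Answer: 2 4 3 2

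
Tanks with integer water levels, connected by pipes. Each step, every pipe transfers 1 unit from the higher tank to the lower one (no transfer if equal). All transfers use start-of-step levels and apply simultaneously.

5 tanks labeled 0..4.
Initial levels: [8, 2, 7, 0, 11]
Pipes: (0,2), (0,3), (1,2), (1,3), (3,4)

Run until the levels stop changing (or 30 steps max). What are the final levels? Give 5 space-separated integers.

Step 1: flows [0->2,0->3,2->1,1->3,4->3] -> levels [6 2 7 3 10]
Step 2: flows [2->0,0->3,2->1,3->1,4->3] -> levels [6 4 5 4 9]
Step 3: flows [0->2,0->3,2->1,1=3,4->3] -> levels [4 5 5 6 8]
Step 4: flows [2->0,3->0,1=2,3->1,4->3] -> levels [6 6 4 5 7]
Step 5: flows [0->2,0->3,1->2,1->3,4->3] -> levels [4 4 6 8 6]
Step 6: flows [2->0,3->0,2->1,3->1,3->4] -> levels [6 6 4 5 7]
  -> period-2 cycle: step 6 state = step 4 state; never stabilizes
  -> state at step 30: (30-4) mod 2 = 0, same as step 4 -> [6 6 4 5 7]

Answer: 6 6 4 5 7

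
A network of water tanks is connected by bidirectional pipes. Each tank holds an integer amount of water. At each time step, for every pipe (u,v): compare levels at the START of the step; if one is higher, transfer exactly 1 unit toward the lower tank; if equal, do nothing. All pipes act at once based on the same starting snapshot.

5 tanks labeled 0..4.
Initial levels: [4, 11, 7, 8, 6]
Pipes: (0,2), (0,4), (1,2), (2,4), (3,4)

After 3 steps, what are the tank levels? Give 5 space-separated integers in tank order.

Step 1: flows [2->0,4->0,1->2,2->4,3->4] -> levels [6 10 6 7 7]
Step 2: flows [0=2,4->0,1->2,4->2,3=4] -> levels [7 9 8 7 5]
Step 3: flows [2->0,0->4,1->2,2->4,3->4] -> levels [7 8 7 6 8]

Answer: 7 8 7 6 8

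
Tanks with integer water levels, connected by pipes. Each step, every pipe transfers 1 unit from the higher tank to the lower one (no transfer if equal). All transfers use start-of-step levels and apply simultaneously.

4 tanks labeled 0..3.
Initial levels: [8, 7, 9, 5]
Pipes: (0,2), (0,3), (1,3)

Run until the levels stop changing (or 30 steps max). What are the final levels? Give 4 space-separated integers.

Answer: 6 7 8 8

Derivation:
Step 1: flows [2->0,0->3,1->3] -> levels [8 6 8 7]
Step 2: flows [0=2,0->3,3->1] -> levels [7 7 8 7]
Step 3: flows [2->0,0=3,1=3] -> levels [8 7 7 7]
Step 4: flows [0->2,0->3,1=3] -> levels [6 7 8 8]
Step 5: flows [2->0,3->0,3->1] -> levels [8 8 7 6]
Step 6: flows [0->2,0->3,1->3] -> levels [6 7 8 8]
  -> period-2 cycle: step 6 state = step 4 state; never stabilizes
  -> state at step 30: (30-4) mod 2 = 0, same as step 4 -> [6 7 8 8]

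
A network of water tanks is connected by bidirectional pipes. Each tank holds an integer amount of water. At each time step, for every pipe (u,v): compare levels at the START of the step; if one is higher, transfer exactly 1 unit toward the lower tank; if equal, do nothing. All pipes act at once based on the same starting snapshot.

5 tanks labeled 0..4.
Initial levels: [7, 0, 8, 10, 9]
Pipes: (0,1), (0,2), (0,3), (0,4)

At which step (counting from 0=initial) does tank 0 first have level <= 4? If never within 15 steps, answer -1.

Answer: 6

Derivation:
Step 1: flows [0->1,2->0,3->0,4->0] -> levels [9 1 7 9 8]
Step 2: flows [0->1,0->2,0=3,0->4] -> levels [6 2 8 9 9]
Step 3: flows [0->1,2->0,3->0,4->0] -> levels [8 3 7 8 8]
Step 4: flows [0->1,0->2,0=3,0=4] -> levels [6 4 8 8 8]
Step 5: flows [0->1,2->0,3->0,4->0] -> levels [8 5 7 7 7]
Step 6: flows [0->1,0->2,0->3,0->4] -> levels [4 6 8 8 8]
Tank 0 first reaches <=4 at step 6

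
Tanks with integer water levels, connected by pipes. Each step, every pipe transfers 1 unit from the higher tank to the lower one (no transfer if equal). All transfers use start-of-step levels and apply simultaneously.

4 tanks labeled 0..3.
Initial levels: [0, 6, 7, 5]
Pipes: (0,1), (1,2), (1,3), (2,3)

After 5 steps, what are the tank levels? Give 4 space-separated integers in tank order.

Step 1: flows [1->0,2->1,1->3,2->3] -> levels [1 5 5 7]
Step 2: flows [1->0,1=2,3->1,3->2] -> levels [2 5 6 5]
Step 3: flows [1->0,2->1,1=3,2->3] -> levels [3 5 4 6]
Step 4: flows [1->0,1->2,3->1,3->2] -> levels [4 4 6 4]
Step 5: flows [0=1,2->1,1=3,2->3] -> levels [4 5 4 5]

Answer: 4 5 4 5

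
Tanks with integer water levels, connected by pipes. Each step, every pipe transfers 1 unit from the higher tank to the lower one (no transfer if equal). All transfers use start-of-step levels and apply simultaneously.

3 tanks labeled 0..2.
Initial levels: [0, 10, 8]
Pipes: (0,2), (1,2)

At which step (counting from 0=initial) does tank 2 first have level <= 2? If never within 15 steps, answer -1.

Answer: -1

Derivation:
Step 1: flows [2->0,1->2] -> levels [1 9 8]
Step 2: flows [2->0,1->2] -> levels [2 8 8]
Step 3: flows [2->0,1=2] -> levels [3 8 7]
Step 4: flows [2->0,1->2] -> levels [4 7 7]
Step 5: flows [2->0,1=2] -> levels [5 7 6]
Step 6: flows [2->0,1->2] -> levels [6 6 6]
Step 7: flows [0=2,1=2] -> levels [6 6 6]
  -> stable; tank 2 stays at 6 > 2
Tank 2 never reaches <=2 within 15 steps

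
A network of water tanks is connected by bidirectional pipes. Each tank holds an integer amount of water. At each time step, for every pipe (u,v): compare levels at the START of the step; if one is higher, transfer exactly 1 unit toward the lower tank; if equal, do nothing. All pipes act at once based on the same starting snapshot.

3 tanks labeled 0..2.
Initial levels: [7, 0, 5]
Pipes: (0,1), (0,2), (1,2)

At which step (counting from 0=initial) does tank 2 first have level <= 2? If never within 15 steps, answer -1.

Step 1: flows [0->1,0->2,2->1] -> levels [5 2 5]
Step 2: flows [0->1,0=2,2->1] -> levels [4 4 4]
Step 3: flows [0=1,0=2,1=2] -> levels [4 4 4]
  -> stable; tank 2 stays at 4 > 2
Tank 2 never reaches <=2 within 15 steps

Answer: -1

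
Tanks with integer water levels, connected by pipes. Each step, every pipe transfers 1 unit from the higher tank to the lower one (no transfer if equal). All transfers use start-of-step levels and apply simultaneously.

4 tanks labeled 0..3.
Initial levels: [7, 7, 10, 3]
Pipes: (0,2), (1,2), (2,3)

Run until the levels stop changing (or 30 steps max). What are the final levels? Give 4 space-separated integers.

Answer: 7 7 8 5

Derivation:
Step 1: flows [2->0,2->1,2->3] -> levels [8 8 7 4]
Step 2: flows [0->2,1->2,2->3] -> levels [7 7 8 5]
Step 3: flows [2->0,2->1,2->3] -> levels [8 8 5 6]
Step 4: flows [0->2,1->2,3->2] -> levels [7 7 8 5]
  -> period-2 cycle: step 4 state = step 2 state; never stabilizes
  -> state at step 30: (30-2) mod 2 = 0, same as step 2 -> [7 7 8 5]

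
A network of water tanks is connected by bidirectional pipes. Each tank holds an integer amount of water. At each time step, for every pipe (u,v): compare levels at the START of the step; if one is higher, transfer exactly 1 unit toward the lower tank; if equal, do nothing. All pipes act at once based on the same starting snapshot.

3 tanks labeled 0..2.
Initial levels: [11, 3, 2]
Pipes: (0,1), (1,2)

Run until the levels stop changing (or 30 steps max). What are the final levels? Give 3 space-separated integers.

Step 1: flows [0->1,1->2] -> levels [10 3 3]
Step 2: flows [0->1,1=2] -> levels [9 4 3]
Step 3: flows [0->1,1->2] -> levels [8 4 4]
Step 4: flows [0->1,1=2] -> levels [7 5 4]
Step 5: flows [0->1,1->2] -> levels [6 5 5]
Step 6: flows [0->1,1=2] -> levels [5 6 5]
Step 7: flows [1->0,1->2] -> levels [6 4 6]
Step 8: flows [0->1,2->1] -> levels [5 6 5]
  -> period-2 cycle: step 8 state = step 6 state; never stabilizes
  -> state at step 30: (30-6) mod 2 = 0, same as step 6 -> [5 6 5]

Answer: 5 6 5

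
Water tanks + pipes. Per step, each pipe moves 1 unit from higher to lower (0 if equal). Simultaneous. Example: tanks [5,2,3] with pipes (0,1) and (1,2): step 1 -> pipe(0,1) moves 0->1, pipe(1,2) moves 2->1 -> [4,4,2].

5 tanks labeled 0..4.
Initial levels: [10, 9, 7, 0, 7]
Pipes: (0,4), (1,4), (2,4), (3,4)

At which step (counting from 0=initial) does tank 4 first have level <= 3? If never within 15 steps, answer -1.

Answer: -1

Derivation:
Step 1: flows [0->4,1->4,2=4,4->3] -> levels [9 8 7 1 8]
Step 2: flows [0->4,1=4,4->2,4->3] -> levels [8 8 8 2 7]
Step 3: flows [0->4,1->4,2->4,4->3] -> levels [7 7 7 3 9]
Step 4: flows [4->0,4->1,4->2,4->3] -> levels [8 8 8 4 5]
Step 5: flows [0->4,1->4,2->4,4->3] -> levels [7 7 7 5 7]
Step 6: flows [0=4,1=4,2=4,4->3] -> levels [7 7 7 6 6]
Step 7: flows [0->4,1->4,2->4,3=4] -> levels [6 6 6 6 9]
Step 8: flows [4->0,4->1,4->2,4->3] -> levels [7 7 7 7 5]
Step 9: flows [0->4,1->4,2->4,3->4] -> levels [6 6 6 6 9]
  -> period-2 cycle (repeats step 7); tank 4 never drops to <=3
Tank 4 never reaches <=3 within 15 steps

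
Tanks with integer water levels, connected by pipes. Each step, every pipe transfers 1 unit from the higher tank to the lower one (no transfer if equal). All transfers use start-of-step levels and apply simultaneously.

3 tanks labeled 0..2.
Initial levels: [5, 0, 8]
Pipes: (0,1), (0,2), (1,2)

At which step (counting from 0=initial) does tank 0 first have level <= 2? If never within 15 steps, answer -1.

Step 1: flows [0->1,2->0,2->1] -> levels [5 2 6]
Step 2: flows [0->1,2->0,2->1] -> levels [5 4 4]
Step 3: flows [0->1,0->2,1=2] -> levels [3 5 5]
Step 4: flows [1->0,2->0,1=2] -> levels [5 4 4]
  -> period-2 cycle (repeats step 2); tank 0 never drops to <=2
Tank 0 never reaches <=2 within 15 steps

Answer: -1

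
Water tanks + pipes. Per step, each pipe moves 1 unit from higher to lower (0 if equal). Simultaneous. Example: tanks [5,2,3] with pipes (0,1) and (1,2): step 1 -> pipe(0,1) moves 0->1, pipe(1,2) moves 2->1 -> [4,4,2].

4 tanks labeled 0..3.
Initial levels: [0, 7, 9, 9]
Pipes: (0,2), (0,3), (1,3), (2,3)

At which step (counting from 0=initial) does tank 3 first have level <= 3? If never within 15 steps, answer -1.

Step 1: flows [2->0,3->0,3->1,2=3] -> levels [2 8 8 7]
Step 2: flows [2->0,3->0,1->3,2->3] -> levels [4 7 6 8]
Step 3: flows [2->0,3->0,3->1,3->2] -> levels [6 8 6 5]
Step 4: flows [0=2,0->3,1->3,2->3] -> levels [5 7 5 8]
Step 5: flows [0=2,3->0,3->1,3->2] -> levels [6 8 6 5]
  -> period-2 cycle (repeats step 3); tank 3 never drops to <=3
Tank 3 never reaches <=3 within 15 steps

Answer: -1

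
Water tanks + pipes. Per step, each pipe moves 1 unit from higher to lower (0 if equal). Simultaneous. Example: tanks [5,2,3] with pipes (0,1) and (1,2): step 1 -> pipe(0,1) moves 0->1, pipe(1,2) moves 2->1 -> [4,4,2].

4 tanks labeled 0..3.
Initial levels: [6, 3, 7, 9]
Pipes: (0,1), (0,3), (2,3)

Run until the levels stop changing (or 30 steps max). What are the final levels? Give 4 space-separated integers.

Answer: 5 7 6 7

Derivation:
Step 1: flows [0->1,3->0,3->2] -> levels [6 4 8 7]
Step 2: flows [0->1,3->0,2->3] -> levels [6 5 7 7]
Step 3: flows [0->1,3->0,2=3] -> levels [6 6 7 6]
Step 4: flows [0=1,0=3,2->3] -> levels [6 6 6 7]
Step 5: flows [0=1,3->0,3->2] -> levels [7 6 7 5]
Step 6: flows [0->1,0->3,2->3] -> levels [5 7 6 7]
Step 7: flows [1->0,3->0,3->2] -> levels [7 6 7 5]
  -> period-2 cycle: step 7 state = step 5 state; never stabilizes
  -> state at step 30: (30-5) mod 2 = 1, same as step 6 -> [5 7 6 7]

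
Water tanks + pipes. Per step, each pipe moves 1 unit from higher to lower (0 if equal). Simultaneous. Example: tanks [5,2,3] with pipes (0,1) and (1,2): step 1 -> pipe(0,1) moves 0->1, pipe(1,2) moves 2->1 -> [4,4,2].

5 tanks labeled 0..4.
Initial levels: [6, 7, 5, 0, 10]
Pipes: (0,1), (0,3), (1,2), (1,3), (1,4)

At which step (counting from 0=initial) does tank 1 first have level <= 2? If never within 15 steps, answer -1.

Step 1: flows [1->0,0->3,1->2,1->3,4->1] -> levels [6 5 6 2 9]
Step 2: flows [0->1,0->3,2->1,1->3,4->1] -> levels [4 7 5 4 8]
Step 3: flows [1->0,0=3,1->2,1->3,4->1] -> levels [5 5 6 5 7]
Step 4: flows [0=1,0=3,2->1,1=3,4->1] -> levels [5 7 5 5 6]
Step 5: flows [1->0,0=3,1->2,1->3,1->4] -> levels [6 3 6 6 7]
Step 6: flows [0->1,0=3,2->1,3->1,4->1] -> levels [5 7 5 5 6]
  -> period-2 cycle (repeats step 4); tank 1 never drops to <=2
Tank 1 never reaches <=2 within 15 steps

Answer: -1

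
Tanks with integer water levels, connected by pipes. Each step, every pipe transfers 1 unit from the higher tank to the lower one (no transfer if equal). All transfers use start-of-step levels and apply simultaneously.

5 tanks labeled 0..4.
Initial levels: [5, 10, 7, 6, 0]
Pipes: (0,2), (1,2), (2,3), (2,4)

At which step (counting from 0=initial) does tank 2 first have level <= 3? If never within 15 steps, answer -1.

Answer: 5

Derivation:
Step 1: flows [2->0,1->2,2->3,2->4] -> levels [6 9 5 7 1]
Step 2: flows [0->2,1->2,3->2,2->4] -> levels [5 8 7 6 2]
Step 3: flows [2->0,1->2,2->3,2->4] -> levels [6 7 5 7 3]
Step 4: flows [0->2,1->2,3->2,2->4] -> levels [5 6 7 6 4]
Step 5: flows [2->0,2->1,2->3,2->4] -> levels [6 7 3 7 5]
Tank 2 first reaches <=3 at step 5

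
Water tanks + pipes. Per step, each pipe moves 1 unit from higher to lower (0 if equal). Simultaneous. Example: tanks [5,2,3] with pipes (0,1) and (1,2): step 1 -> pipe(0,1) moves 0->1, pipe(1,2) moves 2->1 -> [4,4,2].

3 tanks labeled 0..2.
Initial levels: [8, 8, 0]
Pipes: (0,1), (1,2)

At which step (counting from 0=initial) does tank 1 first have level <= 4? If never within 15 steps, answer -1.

Step 1: flows [0=1,1->2] -> levels [8 7 1]
Step 2: flows [0->1,1->2] -> levels [7 7 2]
Step 3: flows [0=1,1->2] -> levels [7 6 3]
Step 4: flows [0->1,1->2] -> levels [6 6 4]
Step 5: flows [0=1,1->2] -> levels [6 5 5]
Step 6: flows [0->1,1=2] -> levels [5 6 5]
Step 7: flows [1->0,1->2] -> levels [6 4 6]
Tank 1 first reaches <=4 at step 7

Answer: 7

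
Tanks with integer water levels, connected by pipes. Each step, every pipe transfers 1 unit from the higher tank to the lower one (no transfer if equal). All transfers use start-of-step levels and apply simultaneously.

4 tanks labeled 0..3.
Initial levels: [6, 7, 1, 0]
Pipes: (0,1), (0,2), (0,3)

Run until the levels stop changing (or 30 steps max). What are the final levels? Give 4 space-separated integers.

Answer: 5 3 3 3

Derivation:
Step 1: flows [1->0,0->2,0->3] -> levels [5 6 2 1]
Step 2: flows [1->0,0->2,0->3] -> levels [4 5 3 2]
Step 3: flows [1->0,0->2,0->3] -> levels [3 4 4 3]
Step 4: flows [1->0,2->0,0=3] -> levels [5 3 3 3]
Step 5: flows [0->1,0->2,0->3] -> levels [2 4 4 4]
Step 6: flows [1->0,2->0,3->0] -> levels [5 3 3 3]
  -> period-2 cycle: step 6 state = step 4 state; never stabilizes
  -> state at step 30: (30-4) mod 2 = 0, same as step 4 -> [5 3 3 3]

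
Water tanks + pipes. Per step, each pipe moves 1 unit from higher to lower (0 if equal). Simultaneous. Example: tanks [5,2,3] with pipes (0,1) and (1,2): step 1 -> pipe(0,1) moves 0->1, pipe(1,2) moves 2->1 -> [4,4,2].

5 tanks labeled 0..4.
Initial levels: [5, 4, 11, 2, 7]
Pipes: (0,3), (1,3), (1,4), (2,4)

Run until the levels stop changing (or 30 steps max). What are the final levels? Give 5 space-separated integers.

Answer: 6 5 6 5 7

Derivation:
Step 1: flows [0->3,1->3,4->1,2->4] -> levels [4 4 10 4 7]
Step 2: flows [0=3,1=3,4->1,2->4] -> levels [4 5 9 4 7]
Step 3: flows [0=3,1->3,4->1,2->4] -> levels [4 5 8 5 7]
Step 4: flows [3->0,1=3,4->1,2->4] -> levels [5 6 7 4 7]
Step 5: flows [0->3,1->3,4->1,2=4] -> levels [4 6 7 6 6]
Step 6: flows [3->0,1=3,1=4,2->4] -> levels [5 6 6 5 7]
Step 7: flows [0=3,1->3,4->1,4->2] -> levels [5 6 7 6 5]
Step 8: flows [3->0,1=3,1->4,2->4] -> levels [6 5 6 5 7]
Step 9: flows [0->3,1=3,4->1,4->2] -> levels [5 6 7 6 5]
  -> period-2 cycle: step 9 state = step 7 state; never stabilizes
  -> state at step 30: (30-7) mod 2 = 1, same as step 8 -> [6 5 6 5 7]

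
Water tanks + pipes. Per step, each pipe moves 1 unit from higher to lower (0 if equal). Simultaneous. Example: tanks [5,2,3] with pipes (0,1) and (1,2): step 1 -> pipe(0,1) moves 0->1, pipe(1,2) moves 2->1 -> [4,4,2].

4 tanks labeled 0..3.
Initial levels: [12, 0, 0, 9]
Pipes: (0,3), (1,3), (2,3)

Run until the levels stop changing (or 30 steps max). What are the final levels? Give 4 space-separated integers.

Step 1: flows [0->3,3->1,3->2] -> levels [11 1 1 8]
Step 2: flows [0->3,3->1,3->2] -> levels [10 2 2 7]
Step 3: flows [0->3,3->1,3->2] -> levels [9 3 3 6]
Step 4: flows [0->3,3->1,3->2] -> levels [8 4 4 5]
Step 5: flows [0->3,3->1,3->2] -> levels [7 5 5 4]
Step 6: flows [0->3,1->3,2->3] -> levels [6 4 4 7]
Step 7: flows [3->0,3->1,3->2] -> levels [7 5 5 4]
  -> period-2 cycle: step 7 state = step 5 state; never stabilizes
  -> state at step 30: (30-5) mod 2 = 1, same as step 6 -> [6 4 4 7]

Answer: 6 4 4 7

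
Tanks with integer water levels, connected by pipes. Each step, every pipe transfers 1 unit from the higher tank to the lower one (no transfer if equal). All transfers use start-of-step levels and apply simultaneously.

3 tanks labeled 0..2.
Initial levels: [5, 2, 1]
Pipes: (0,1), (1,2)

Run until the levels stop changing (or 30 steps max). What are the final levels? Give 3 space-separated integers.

Answer: 2 4 2

Derivation:
Step 1: flows [0->1,1->2] -> levels [4 2 2]
Step 2: flows [0->1,1=2] -> levels [3 3 2]
Step 3: flows [0=1,1->2] -> levels [3 2 3]
Step 4: flows [0->1,2->1] -> levels [2 4 2]
Step 5: flows [1->0,1->2] -> levels [3 2 3]
  -> period-2 cycle: step 5 state = step 3 state; never stabilizes
  -> state at step 30: (30-3) mod 2 = 1, same as step 4 -> [2 4 2]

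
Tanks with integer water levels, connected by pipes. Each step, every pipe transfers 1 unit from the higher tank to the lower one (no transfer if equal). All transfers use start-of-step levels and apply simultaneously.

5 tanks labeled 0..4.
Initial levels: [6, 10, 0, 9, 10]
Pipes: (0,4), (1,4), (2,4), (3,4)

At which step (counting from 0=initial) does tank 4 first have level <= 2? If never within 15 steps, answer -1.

Answer: -1

Derivation:
Step 1: flows [4->0,1=4,4->2,4->3] -> levels [7 10 1 10 7]
Step 2: flows [0=4,1->4,4->2,3->4] -> levels [7 9 2 9 8]
Step 3: flows [4->0,1->4,4->2,3->4] -> levels [8 8 3 8 8]
Step 4: flows [0=4,1=4,4->2,3=4] -> levels [8 8 4 8 7]
Step 5: flows [0->4,1->4,4->2,3->4] -> levels [7 7 5 7 9]
Step 6: flows [4->0,4->1,4->2,4->3] -> levels [8 8 6 8 5]
Step 7: flows [0->4,1->4,2->4,3->4] -> levels [7 7 5 7 9]
  -> period-2 cycle (repeats step 5); tank 4 never drops to <=2
Tank 4 never reaches <=2 within 15 steps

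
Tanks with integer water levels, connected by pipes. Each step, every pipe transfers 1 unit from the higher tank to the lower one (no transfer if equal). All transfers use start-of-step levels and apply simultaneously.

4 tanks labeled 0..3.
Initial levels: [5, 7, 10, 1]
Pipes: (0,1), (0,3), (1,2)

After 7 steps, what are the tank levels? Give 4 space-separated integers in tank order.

Answer: 7 5 6 5

Derivation:
Step 1: flows [1->0,0->3,2->1] -> levels [5 7 9 2]
Step 2: flows [1->0,0->3,2->1] -> levels [5 7 8 3]
Step 3: flows [1->0,0->3,2->1] -> levels [5 7 7 4]
Step 4: flows [1->0,0->3,1=2] -> levels [5 6 7 5]
Step 5: flows [1->0,0=3,2->1] -> levels [6 6 6 5]
Step 6: flows [0=1,0->3,1=2] -> levels [5 6 6 6]
Step 7: flows [1->0,3->0,1=2] -> levels [7 5 6 5]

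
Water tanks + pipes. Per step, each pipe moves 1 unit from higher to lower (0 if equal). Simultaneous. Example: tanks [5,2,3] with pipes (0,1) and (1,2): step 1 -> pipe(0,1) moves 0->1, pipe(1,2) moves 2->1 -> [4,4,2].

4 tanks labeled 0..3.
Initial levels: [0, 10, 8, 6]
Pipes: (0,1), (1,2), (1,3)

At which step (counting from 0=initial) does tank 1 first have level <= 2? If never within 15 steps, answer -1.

Answer: -1

Derivation:
Step 1: flows [1->0,1->2,1->3] -> levels [1 7 9 7]
Step 2: flows [1->0,2->1,1=3] -> levels [2 7 8 7]
Step 3: flows [1->0,2->1,1=3] -> levels [3 7 7 7]
Step 4: flows [1->0,1=2,1=3] -> levels [4 6 7 7]
Step 5: flows [1->0,2->1,3->1] -> levels [5 7 6 6]
Step 6: flows [1->0,1->2,1->3] -> levels [6 4 7 7]
Step 7: flows [0->1,2->1,3->1] -> levels [5 7 6 6]
  -> period-2 cycle (repeats step 5); tank 1 never drops to <=2
Tank 1 never reaches <=2 within 15 steps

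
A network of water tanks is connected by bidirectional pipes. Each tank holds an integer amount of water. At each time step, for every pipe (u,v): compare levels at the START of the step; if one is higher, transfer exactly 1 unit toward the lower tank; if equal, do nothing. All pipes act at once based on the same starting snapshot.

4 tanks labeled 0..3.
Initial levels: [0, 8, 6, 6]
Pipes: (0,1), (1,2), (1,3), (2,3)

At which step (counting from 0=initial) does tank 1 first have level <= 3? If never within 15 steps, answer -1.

Step 1: flows [1->0,1->2,1->3,2=3] -> levels [1 5 7 7]
Step 2: flows [1->0,2->1,3->1,2=3] -> levels [2 6 6 6]
Step 3: flows [1->0,1=2,1=3,2=3] -> levels [3 5 6 6]
Step 4: flows [1->0,2->1,3->1,2=3] -> levels [4 6 5 5]
Step 5: flows [1->0,1->2,1->3,2=3] -> levels [5 3 6 6]
Tank 1 first reaches <=3 at step 5

Answer: 5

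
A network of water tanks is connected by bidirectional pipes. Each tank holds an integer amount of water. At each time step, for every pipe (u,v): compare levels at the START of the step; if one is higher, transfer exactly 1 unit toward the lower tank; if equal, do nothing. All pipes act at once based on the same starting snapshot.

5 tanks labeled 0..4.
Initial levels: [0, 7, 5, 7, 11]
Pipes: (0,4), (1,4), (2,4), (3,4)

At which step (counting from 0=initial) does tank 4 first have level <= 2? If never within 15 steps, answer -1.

Answer: -1

Derivation:
Step 1: flows [4->0,4->1,4->2,4->3] -> levels [1 8 6 8 7]
Step 2: flows [4->0,1->4,4->2,3->4] -> levels [2 7 7 7 7]
Step 3: flows [4->0,1=4,2=4,3=4] -> levels [3 7 7 7 6]
Step 4: flows [4->0,1->4,2->4,3->4] -> levels [4 6 6 6 8]
Step 5: flows [4->0,4->1,4->2,4->3] -> levels [5 7 7 7 4]
Step 6: flows [0->4,1->4,2->4,3->4] -> levels [4 6 6 6 8]
  -> period-2 cycle (repeats step 4); tank 4 never drops to <=2
Tank 4 never reaches <=2 within 15 steps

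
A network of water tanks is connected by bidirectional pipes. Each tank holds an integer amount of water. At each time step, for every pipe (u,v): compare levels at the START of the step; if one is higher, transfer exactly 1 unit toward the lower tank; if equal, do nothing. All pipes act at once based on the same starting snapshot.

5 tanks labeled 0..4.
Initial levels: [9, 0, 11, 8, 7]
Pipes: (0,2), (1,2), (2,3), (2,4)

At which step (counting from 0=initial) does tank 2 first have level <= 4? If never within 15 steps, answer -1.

Answer: 7

Derivation:
Step 1: flows [2->0,2->1,2->3,2->4] -> levels [10 1 7 9 8]
Step 2: flows [0->2,2->1,3->2,4->2] -> levels [9 2 9 8 7]
Step 3: flows [0=2,2->1,2->3,2->4] -> levels [9 3 6 9 8]
Step 4: flows [0->2,2->1,3->2,4->2] -> levels [8 4 8 8 7]
Step 5: flows [0=2,2->1,2=3,2->4] -> levels [8 5 6 8 8]
Step 6: flows [0->2,2->1,3->2,4->2] -> levels [7 6 8 7 7]
Step 7: flows [2->0,2->1,2->3,2->4] -> levels [8 7 4 8 8]
Tank 2 first reaches <=4 at step 7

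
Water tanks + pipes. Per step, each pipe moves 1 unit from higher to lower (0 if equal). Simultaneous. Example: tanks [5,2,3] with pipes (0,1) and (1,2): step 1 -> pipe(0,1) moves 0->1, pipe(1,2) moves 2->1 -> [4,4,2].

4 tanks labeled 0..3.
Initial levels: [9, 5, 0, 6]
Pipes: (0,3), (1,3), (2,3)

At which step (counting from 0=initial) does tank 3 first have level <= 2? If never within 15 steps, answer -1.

Answer: -1

Derivation:
Step 1: flows [0->3,3->1,3->2] -> levels [8 6 1 5]
Step 2: flows [0->3,1->3,3->2] -> levels [7 5 2 6]
Step 3: flows [0->3,3->1,3->2] -> levels [6 6 3 5]
Step 4: flows [0->3,1->3,3->2] -> levels [5 5 4 6]
Step 5: flows [3->0,3->1,3->2] -> levels [6 6 5 3]
Step 6: flows [0->3,1->3,2->3] -> levels [5 5 4 6]
  -> period-2 cycle (repeats step 4); tank 3 never drops to <=2
Tank 3 never reaches <=2 within 15 steps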